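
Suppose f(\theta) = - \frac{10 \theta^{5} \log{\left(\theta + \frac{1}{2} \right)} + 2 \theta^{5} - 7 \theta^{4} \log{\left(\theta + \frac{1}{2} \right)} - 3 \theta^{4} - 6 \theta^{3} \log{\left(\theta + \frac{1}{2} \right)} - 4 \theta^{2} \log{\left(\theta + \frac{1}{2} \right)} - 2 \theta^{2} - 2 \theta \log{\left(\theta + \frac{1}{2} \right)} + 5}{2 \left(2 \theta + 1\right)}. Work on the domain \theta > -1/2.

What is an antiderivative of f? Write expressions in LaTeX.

An antiderivative is F(\theta) = - \frac{\left(2 \theta^{5} - 3 \theta^{4} - 2 \theta^{2} + 5\right) \log{\left(\theta + \frac{1}{2} \right)}}{4}.

f has the shape u'v + uv' for u = - \frac{\theta^{5}}{2} + \frac{3 \theta^{4}}{4} + \frac{\theta^{2}}{2} - \frac{5}{4} and v = \log{\left(\theta + \frac{1}{2} \right)} — it is the derivative of the product u*v.
Check: d/d\theta[- \frac{\left(2 \theta^{5} - 3 \theta^{4} - 2 \theta^{2} + 5\right) \log{\left(\theta + \frac{1}{2} \right)}}{4}] = \frac{- 10 \theta^{5} \log{\left(\theta + \frac{1}{2} \right)} - 2 \theta^{5} + 7 \theta^{4} \log{\left(\theta + \frac{1}{2} \right)} + 3 \theta^{4} + 6 \theta^{3} \log{\left(\theta + \frac{1}{2} \right)} + 4 \theta^{2} \log{\left(\theta + \frac{1}{2} \right)} + 2 \theta^{2} + 2 \theta \log{\left(\theta + \frac{1}{2} \right)} - 5}{4 \theta + 2}, which equals f(\theta).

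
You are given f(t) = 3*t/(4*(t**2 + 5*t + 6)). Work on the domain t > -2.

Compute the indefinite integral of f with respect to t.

F(t) = -3*(2*log(t + 2) - 3*log(t + 3))/4 + C

Factor the denominator (4*(t + 2)*(t + 3)) and decompose: f = 9/(4*(t + 3)) - 3/(2*(t + 2)); each piece integrates to a log, atan, or power term.
Check: d/dt[-3*(2*log(t + 2) - 3*log(t + 3))/4] = 3*t/(4*t**2 + 20*t + 24), which equals f(t).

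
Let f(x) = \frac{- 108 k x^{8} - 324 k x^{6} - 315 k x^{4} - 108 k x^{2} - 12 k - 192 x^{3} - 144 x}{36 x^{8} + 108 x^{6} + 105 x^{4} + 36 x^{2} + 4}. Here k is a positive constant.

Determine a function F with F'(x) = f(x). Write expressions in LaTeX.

An antiderivative is F(x) = \frac{- 18 k x^{5} - 27 k x^{3} - 6 k x + 8}{6 x^{4} + 9 x^{2} + 2}.

An antiderivative F(x) passes only if d/dx[F] lands on f(x) exactly.
Check: d/dx[\frac{- 18 k x^{5} - 27 k x^{3} - 6 k x + 8}{6 x^{4} + 9 x^{2} + 2}] = \frac{- 108 k x^{8} - 324 k x^{6} - 315 k x^{4} - 108 k x^{2} - 12 k - 192 x^{3} - 144 x}{36 x^{8} + 108 x^{6} + 105 x^{4} + 36 x^{2} + 4} = f(x).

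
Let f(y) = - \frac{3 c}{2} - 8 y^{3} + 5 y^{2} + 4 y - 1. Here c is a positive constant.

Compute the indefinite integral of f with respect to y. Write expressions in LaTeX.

The integrand splits into summands that can be handled one at a time.
Check: d/dy[- \frac{9 c y + 12 y^{4} - 10 y^{3} - 12 y^{2} + 6 y + 12}{6}] = - \frac{3 c}{2} - 8 y^{3} + 5 y^{2} + 4 y - 1 = f(y).

F(y) = - \frac{9 c y + 12 y^{4} - 10 y^{3} - 12 y^{2} + 6 y + 12}{6} + C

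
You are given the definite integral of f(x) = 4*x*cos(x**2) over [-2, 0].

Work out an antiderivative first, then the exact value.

For F(x) to be correct the identity F'(x) - f(x) = 0 must hold.
F(x) = 2*sin(x**2) is an antiderivative of f.
Check: d/dx[2*sin(x**2)] = 4*x*cos(x**2) = f(x).
F(0) = 0; F(-2) = 2*sin(4).
Integral = F(0) - F(-2) = -2*sin(4).

Antiderivative: F(x) = 2*sin(x**2); value = -2*sin(4)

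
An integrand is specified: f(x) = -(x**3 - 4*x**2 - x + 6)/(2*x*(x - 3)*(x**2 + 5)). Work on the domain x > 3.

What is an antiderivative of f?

The denominator factors as 2*x*(x - 3)*(x**2 + 5); partial fractions split f into directly integrable pieces: -(27*x - 10)/(35*(x**2 + 5)) + 1/(14*(x - 3)) + 1/(5*x).
Check: d/dx[(14*log(x) + 5*log(x - 3) - 27*log(x**2 + 5) + 4*sqrt(5)*atan(sqrt(5)*x/5))/70] = (-x**3 + 4*x**2 + x - 6)/(2*x**4 - 6*x**3 + 10*x**2 - 30*x), which equals f(x).

An antiderivative is F(x) = (14*log(x) + 5*log(x - 3) - 27*log(x**2 + 5) + 4*sqrt(5)*atan(sqrt(5)*x/5))/70.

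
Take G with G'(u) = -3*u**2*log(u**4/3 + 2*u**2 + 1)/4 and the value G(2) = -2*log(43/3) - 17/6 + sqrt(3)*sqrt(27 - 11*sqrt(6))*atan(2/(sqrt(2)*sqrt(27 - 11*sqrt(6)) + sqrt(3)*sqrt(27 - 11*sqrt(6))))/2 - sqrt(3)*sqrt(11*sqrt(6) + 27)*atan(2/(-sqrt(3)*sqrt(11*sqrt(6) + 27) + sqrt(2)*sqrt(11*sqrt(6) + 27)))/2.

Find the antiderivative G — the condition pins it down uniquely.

G(u) = -u**3*log(u**4/3 + 2*u**2 + 1)/4 + u**3/3 - 3*u + 2*sqrt(81/16 - 33*sqrt(6)/16)*atan(u/(sqrt(2)*sqrt(27 - 11*sqrt(6)) + sqrt(3)*sqrt(27 - 11*sqrt(6)))) - 2*sqrt(33*sqrt(6)/16 + 81/16)*atan(u/(-sqrt(3)*sqrt(11*sqrt(6) + 27) + sqrt(2)*sqrt(11*sqrt(6) + 27))) + 1/2

A first test for any G(u): its u-derivative must equal the given G'(u).
A general antiderivative is -u**3*log(u**4/3 + 2*u**2 + 1)/4 + u**3/3 - 3*u + 2*sqrt(81/16 - 33*sqrt(6)/16)*atan(u/(sqrt(2)*sqrt(27 - 11*sqrt(6)) + sqrt(3)*sqrt(27 - 11*sqrt(6)))) - 2*sqrt(33*sqrt(6)/16 + 81/16)*atan(u/(-sqrt(3)*sqrt(11*sqrt(6) + 27) + sqrt(2)*sqrt(11*sqrt(6) + 27))) + C.
The condition gives C = -2*log(43/3) - 17/6 + sqrt(3)*sqrt(27 - 11*sqrt(6))*atan(2/(sqrt(2)*sqrt(27 - 11*sqrt(6)) + sqrt(3)*sqrt(27 - 11*sqrt(6))))/2 - sqrt(3)*sqrt(11*sqrt(6) + 27)*atan(2/(-sqrt(3)*sqrt(11*sqrt(6) + 27) + sqrt(2)*sqrt(11*sqrt(6) + 27)))/2 - (-2*log(43/3) - 10/3 + sqrt(3)*sqrt(27 - 11*sqrt(6))*atan(2/(sqrt(2)*sqrt(27 - 11*sqrt(6)) + sqrt(3)*sqrt(27 - 11*sqrt(6))))/2 - sqrt(3)*sqrt(11*sqrt(6) + 27)*atan(2/(-sqrt(3)*sqrt(11*sqrt(6) + 27) + sqrt(2)*sqrt(11*sqrt(6) + 27)))/2) = 1/2.
So G(u) = -u**3*log(u**4/3 + 2*u**2 + 1)/4 + u**3/3 - 3*u + 2*sqrt(81/16 - 33*sqrt(6)/16)*atan(u/(sqrt(2)*sqrt(27 - 11*sqrt(6)) + sqrt(3)*sqrt(27 - 11*sqrt(6)))) - 2*sqrt(33*sqrt(6)/16 + 81/16)*atan(u/(-sqrt(3)*sqrt(11*sqrt(6) + 27) + sqrt(2)*sqrt(11*sqrt(6) + 27))) + 1/2.
Check: d/du[-u**3*log(u**4/3 + 2*u**2 + 1)/4 + u**3/3 - 3*u + 2*sqrt(81/16 - 33*sqrt(6)/16)*atan(u/(sqrt(2)*sqrt(27 - 11*sqrt(6)) + sqrt(3)*sqrt(27 - 11*sqrt(6)))) - 2*sqrt(33*sqrt(6)/16 + 81/16)*atan(u/(-sqrt(3)*sqrt(11*sqrt(6) + 27) + sqrt(2)*sqrt(11*sqrt(6) + 27))) + 1/2] = -3*u**2*log(u**4/3 + 2*u**2 + 1)/4 = G'(u).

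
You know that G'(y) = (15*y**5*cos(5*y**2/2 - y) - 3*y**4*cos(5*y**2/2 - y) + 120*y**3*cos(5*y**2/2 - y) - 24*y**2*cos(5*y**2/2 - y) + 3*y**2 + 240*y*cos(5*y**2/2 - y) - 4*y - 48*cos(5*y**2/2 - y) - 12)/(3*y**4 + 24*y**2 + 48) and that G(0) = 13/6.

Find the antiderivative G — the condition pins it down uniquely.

A candidate passes only if d/dy[G] lands on the given G'(y) exactly.
A general antiderivative is (1 - 3*y/2)/(3*y**2/2 + 6) + sin(5*y**2/2 - y) + C.
The condition gives C = 13/6 - (1/6) = 2.
So G(y) = (1 - 3*y/2)/(3*y**2/2 + 6) + sin(5*y**2/2 - y) + 2.
Check: d/dy[(1 - 3*y/2)/(3*y**2/2 + 6) + sin(5*y**2/2 - y) + 2] = (15*y**5*cos(5*y**2/2 - y) - 3*y**4*cos(5*y**2/2 - y) + 120*y**3*cos(5*y**2/2 - y) - 24*y**2*cos(5*y**2/2 - y) + 3*y**2 + 240*y*cos(5*y**2/2 - y) - 4*y - 48*cos(5*y**2/2 - y) - 12)/(3*y**4 + 24*y**2 + 48) = G'(y).

G(y) = (1 - 3*y/2)/(3*y**2/2 + 6) + sin(5*y**2/2 - y) + 2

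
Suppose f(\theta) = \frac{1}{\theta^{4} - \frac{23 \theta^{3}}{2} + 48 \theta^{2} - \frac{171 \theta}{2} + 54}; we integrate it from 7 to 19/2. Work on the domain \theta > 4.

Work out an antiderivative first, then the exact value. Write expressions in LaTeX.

Factor the denominator (\left(\theta - 4\right) \left(\theta - 3\right)^{2} \left(2 \theta - 3\right)) and decompose: f = - \frac{16}{45 \left(2 \theta - 3\right)} - \frac{2}{9 \left(\theta - 3\right)} - \frac{2}{3 \left(\theta - 3\right)^{2}} + \frac{2}{5 \left(\theta - 4\right)}; each piece integrates to a log, atan, or power term.
F(\theta) = \frac{2 \log{\left(\theta - 4 \right)}}{5} - \frac{2 \log{\left(\theta - 3 \right)}}{9} - \frac{8 \log{\left(\theta - \frac{3}{2} \right)}}{45} + \frac{2}{3 \theta - 9} is an antiderivative of f.
Check: d/d\theta[\frac{2 \log{\left(\theta - 4 \right)}}{5} - \frac{2 \log{\left(\theta - 3 \right)}}{9} - \frac{8 \log{\left(\theta - \frac{3}{2} \right)}}{45} + \frac{2}{3 \theta - 9}] = \frac{2}{2 \theta^{4} - 23 \theta^{3} + 96 \theta^{2} - 171 \theta + 108}, which equals f(\theta).
F(19/2) = - \frac{2 \log{\left(\frac{13}{2} \right)}}{9} - \frac{8 \log{\left(8 \right)}}{45} + \frac{4}{39} + \frac{2 \log{\left(\frac{11}{2} \right)}}{5}; F(7) = - \frac{2 \log{\left(4 \right)}}{9} - \frac{8 \log{\left(\frac{11}{2} \right)}}{45} + \frac{1}{6} + \frac{2 \log{\left(3 \right)}}{5}.
Integral = F(19/2) - F(7) = - \frac{2 \log{\left(3 \right)}}{5} - \frac{2 \log{\left(\frac{13}{2} \right)}}{9} - \frac{8 \log{\left(8 \right)}}{45} - \frac{5}{78} + \frac{2 \log{\left(4 \right)}}{9} + \frac{26 \log{\left(\frac{11}{2} \right)}}{45}.

Antiderivative: F(\theta) = \frac{2 \log{\left(\theta - 4 \right)}}{5} - \frac{2 \log{\left(\theta - 3 \right)}}{9} - \frac{8 \log{\left(\theta - \frac{3}{2} \right)}}{45} + \frac{2}{3 \theta - 9}; value = - \frac{2 \log{\left(3 \right)}}{5} - \frac{2 \log{\left(\frac{13}{2} \right)}}{9} - \frac{8 \log{\left(8 \right)}}{45} - \frac{5}{78} + \frac{2 \log{\left(4 \right)}}{9} + \frac{26 \log{\left(\frac{11}{2} \right)}}{45}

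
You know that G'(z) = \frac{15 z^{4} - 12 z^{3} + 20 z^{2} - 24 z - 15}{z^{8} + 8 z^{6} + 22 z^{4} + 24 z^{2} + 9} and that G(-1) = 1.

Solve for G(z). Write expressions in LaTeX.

G(z) = \frac{3 - 5 z}{z^{4} + 4 z^{2} + 3}

Recognize the product-rule pattern: G'(z) = u'v + uv' with u = \frac{1}{z^{4} + 4 z^{2} + 3}, v = 3 - 5 z, so integration by parts undoes it.
A general antiderivative is \frac{3 - 5 z}{z^{4} + 4 z^{2} + 3} + C.
The condition gives C = 1 - (1) = 0.
So G(z) = \frac{3 - 5 z}{z^{4} + 4 z^{2} + 3}.
Check: d/dz[\frac{3 - 5 z}{z^{4} + 4 z^{2} + 3}] = \frac{15 z^{4} - 12 z^{3} + 20 z^{2} - 24 z - 15}{z^{8} + 8 z^{6} + 22 z^{4} + 24 z^{2} + 9} = G'(z).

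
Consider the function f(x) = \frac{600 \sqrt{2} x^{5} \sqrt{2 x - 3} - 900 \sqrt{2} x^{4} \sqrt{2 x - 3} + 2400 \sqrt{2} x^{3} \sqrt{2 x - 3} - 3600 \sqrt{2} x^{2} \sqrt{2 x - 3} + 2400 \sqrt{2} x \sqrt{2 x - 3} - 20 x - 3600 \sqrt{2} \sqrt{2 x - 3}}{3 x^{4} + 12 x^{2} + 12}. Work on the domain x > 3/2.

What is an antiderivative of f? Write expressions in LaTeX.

An antiderivative is F(x) = 5 \left(4 x - 6\right)^{\frac{5}{2}} + \frac{5}{\frac{3 x^{2}}{2} + 3}.

A candidate is checked by its d/dx: the result must match f(x).
Check: d/dx[5 \left(4 x - 6\right)^{\frac{5}{2}} + \frac{5}{\frac{3 x^{2}}{2} + 3}] = \frac{600 \sqrt{2} x^{5} \sqrt{2 x - 3} - 900 \sqrt{2} x^{4} \sqrt{2 x - 3} + 2400 \sqrt{2} x^{3} \sqrt{2 x - 3} - 3600 \sqrt{2} x^{2} \sqrt{2 x - 3} + 2400 \sqrt{2} x \sqrt{2 x - 3} - 20 x - 3600 \sqrt{2} \sqrt{2 x - 3}}{3 x^{4} + 12 x^{2} + 12} = f(x).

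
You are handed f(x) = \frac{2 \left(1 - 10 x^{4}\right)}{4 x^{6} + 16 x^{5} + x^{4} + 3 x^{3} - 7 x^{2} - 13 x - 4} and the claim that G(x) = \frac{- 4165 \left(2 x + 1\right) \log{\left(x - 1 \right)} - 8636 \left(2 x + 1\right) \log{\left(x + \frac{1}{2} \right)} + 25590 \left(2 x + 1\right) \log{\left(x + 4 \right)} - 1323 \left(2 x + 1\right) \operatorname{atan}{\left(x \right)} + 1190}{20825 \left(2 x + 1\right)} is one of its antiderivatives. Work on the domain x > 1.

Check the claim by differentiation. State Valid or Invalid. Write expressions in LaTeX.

Invalid: d/dx[G] - f = \frac{261 x}{425 x^{2} + 425}, which is not 0.

d/dx[G] = \frac{1044 x^{5} - 4324 x^{4} - 783 x^{3} - 3393 x^{2} - 1044 x + 850}{1700 x^{6} + 6800 x^{5} + 425 x^{4} + 1275 x^{3} - 2975 x^{2} - 5525 x - 1700}
d/dx[G] - f(x) = \frac{261 x}{425 x^{2} + 425} != 0.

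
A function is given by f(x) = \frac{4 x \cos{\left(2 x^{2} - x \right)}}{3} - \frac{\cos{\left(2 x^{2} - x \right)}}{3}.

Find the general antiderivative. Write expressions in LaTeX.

F(x) = \frac{\sin{\left(2 x^{2} - x \right)}}{3} + C

f matches the chain-rule pattern g'(h)*h' with inner function h(x) = 2 x^{2} - x; substituting u = h(x) collapses the integral.
Check: d/dx[\frac{\sin{\left(2 x^{2} - x \right)}}{3}] = \frac{4 x \cos{\left(2 x^{2} - x \right)}}{3} - \frac{\cos{\left(2 x^{2} - x \right)}}{3} = f(x).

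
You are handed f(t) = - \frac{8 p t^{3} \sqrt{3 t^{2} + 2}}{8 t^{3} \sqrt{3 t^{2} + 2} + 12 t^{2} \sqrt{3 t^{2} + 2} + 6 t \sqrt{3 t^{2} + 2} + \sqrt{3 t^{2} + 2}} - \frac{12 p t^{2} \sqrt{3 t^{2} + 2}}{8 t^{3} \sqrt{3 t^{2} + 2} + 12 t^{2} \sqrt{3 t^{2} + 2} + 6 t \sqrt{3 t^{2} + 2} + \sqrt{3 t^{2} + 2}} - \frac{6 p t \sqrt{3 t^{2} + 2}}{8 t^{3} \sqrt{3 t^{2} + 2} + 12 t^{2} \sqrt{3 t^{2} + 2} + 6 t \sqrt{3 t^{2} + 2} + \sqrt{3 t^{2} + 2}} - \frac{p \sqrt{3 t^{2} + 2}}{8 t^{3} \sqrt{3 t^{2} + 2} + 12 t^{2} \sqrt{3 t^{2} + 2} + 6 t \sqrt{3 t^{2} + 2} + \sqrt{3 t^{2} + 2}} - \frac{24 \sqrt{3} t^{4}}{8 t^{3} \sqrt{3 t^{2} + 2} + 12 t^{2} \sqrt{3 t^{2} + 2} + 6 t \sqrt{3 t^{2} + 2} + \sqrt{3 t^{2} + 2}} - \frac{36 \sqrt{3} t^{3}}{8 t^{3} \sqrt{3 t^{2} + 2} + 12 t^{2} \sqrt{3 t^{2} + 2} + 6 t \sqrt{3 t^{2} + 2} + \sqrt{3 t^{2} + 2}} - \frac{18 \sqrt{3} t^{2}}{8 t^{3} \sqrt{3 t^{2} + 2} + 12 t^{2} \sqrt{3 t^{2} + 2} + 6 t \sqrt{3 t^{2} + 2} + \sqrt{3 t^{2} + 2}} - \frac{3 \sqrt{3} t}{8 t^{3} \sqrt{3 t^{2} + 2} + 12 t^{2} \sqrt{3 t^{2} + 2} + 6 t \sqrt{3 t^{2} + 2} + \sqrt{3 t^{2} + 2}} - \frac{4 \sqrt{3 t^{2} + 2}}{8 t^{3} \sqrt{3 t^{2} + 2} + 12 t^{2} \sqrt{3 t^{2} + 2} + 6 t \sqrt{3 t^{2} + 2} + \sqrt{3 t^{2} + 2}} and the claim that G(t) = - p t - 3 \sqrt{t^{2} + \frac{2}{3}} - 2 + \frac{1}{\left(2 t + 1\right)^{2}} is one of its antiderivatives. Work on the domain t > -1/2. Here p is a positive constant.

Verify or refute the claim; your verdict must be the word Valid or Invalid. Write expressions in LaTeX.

d/dt[G] = \frac{- 8 p t^{3} \sqrt{3 t^{2} + 2} - 12 p t^{2} \sqrt{3 t^{2} + 2} - 6 p t \sqrt{3 t^{2} + 2} - p \sqrt{3 t^{2} + 2} - 24 \sqrt{3} t^{4} - 36 \sqrt{3} t^{3} - 18 \sqrt{3} t^{2} - 3 \sqrt{3} t - 4 \sqrt{3 t^{2} + 2}}{8 t^{3} \sqrt{3 t^{2} + 2} + 12 t^{2} \sqrt{3 t^{2} + 2} + 6 t \sqrt{3 t^{2} + 2} + \sqrt{3 t^{2} + 2}}
This equals f(t) exactly, so the claim holds.

Valid - differentiating G returns exactly f.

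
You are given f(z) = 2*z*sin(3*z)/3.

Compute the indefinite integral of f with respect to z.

A first test for any F(z): its z-derivative must equal f(z) identically.
Check: d/dz[-2*z*cos(3*z)/9 + 2*sin(3*z)/27] = 2*z*sin(3*z)/3 = f(z).

F(z) = -2*z*cos(3*z)/9 + 2*sin(3*z)/27 + C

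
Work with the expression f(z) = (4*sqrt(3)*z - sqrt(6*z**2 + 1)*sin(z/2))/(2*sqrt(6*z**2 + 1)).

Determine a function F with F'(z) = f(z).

An antiderivative is F(z) = (sqrt(3)*sqrt(6*z**2 + 1) + 3*cos(z/2))/3.

A candidate is checked by its d/dz: the result must match f(z).
Check: d/dz[(sqrt(3)*sqrt(6*z**2 + 1) + 3*cos(z/2))/3] = (4*sqrt(3)*z - sqrt(6*z**2 + 1)*sin(z/2))/(2*sqrt(6*z**2 + 1)) = f(z).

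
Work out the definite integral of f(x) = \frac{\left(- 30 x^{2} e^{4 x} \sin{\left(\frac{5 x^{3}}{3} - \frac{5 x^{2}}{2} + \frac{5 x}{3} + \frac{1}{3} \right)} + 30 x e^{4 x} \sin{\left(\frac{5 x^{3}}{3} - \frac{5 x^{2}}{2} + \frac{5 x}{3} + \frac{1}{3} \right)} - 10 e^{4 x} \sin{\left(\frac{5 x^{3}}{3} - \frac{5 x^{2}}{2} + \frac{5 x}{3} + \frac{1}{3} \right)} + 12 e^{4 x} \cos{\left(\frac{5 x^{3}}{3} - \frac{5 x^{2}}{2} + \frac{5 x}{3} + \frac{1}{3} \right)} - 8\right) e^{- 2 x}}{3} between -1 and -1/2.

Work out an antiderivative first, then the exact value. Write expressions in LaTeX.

Antiderivative: F(x) = \frac{2 \left(3 e^{4 x} \cos{\left(\frac{5 x^{3}}{3} - \frac{5 x^{2}}{2} + \frac{5 x}{3} + \frac{1}{3} \right)} + 2\right) e^{- 2 x}}{3}; value = - \frac{4 e^{2}}{3} - \frac{2 \cos{\left(\frac{11}{2} \right)}}{e^{2}} + \frac{2 \cos{\left(\frac{4}{3} \right)}}{e} + \frac{4 e}{3}

Recover f(x) by differentiating a candidate F(x); any mismatch rules it out.
F(x) = \frac{2 \left(3 e^{4 x} \cos{\left(\frac{5 x^{3}}{3} - \frac{5 x^{2}}{2} + \frac{5 x}{3} + \frac{1}{3} \right)} + 2\right) e^{- 2 x}}{3} is an antiderivative of f.
Check: d/dx[\frac{2 \left(3 e^{4 x} \cos{\left(\frac{5 x^{3}}{3} - \frac{5 x^{2}}{2} + \frac{5 x}{3} + \frac{1}{3} \right)} + 2\right) e^{- 2 x}}{3}] = \frac{\left(- 30 x^{2} e^{4 x} \sin{\left(\frac{5 x^{3}}{3} - \frac{5 x^{2}}{2} + \frac{5 x}{3} + \frac{1}{3} \right)} + 30 x e^{4 x} \sin{\left(\frac{5 x^{3}}{3} - \frac{5 x^{2}}{2} + \frac{5 x}{3} + \frac{1}{3} \right)} - 10 e^{4 x} \sin{\left(\frac{5 x^{3}}{3} - \frac{5 x^{2}}{2} + \frac{5 x}{3} + \frac{1}{3} \right)} + 12 e^{4 x} \cos{\left(\frac{5 x^{3}}{3} - \frac{5 x^{2}}{2} + \frac{5 x}{3} + \frac{1}{3} \right)} - 8\right) e^{- 2 x}}{3} = f(x).
F(-1/2) = \frac{2 \cos{\left(\frac{4}{3} \right)}}{e} + \frac{4 e}{3}; F(-1) = \frac{2 \cos{\left(\frac{11}{2} \right)}}{e^{2}} + \frac{4 e^{2}}{3}.
Integral = F(-1/2) - F(-1) = - \frac{4 e^{2}}{3} - \frac{2 \cos{\left(\frac{11}{2} \right)}}{e^{2}} + \frac{2 \cos{\left(\frac{4}{3} \right)}}{e} + \frac{4 e}{3}.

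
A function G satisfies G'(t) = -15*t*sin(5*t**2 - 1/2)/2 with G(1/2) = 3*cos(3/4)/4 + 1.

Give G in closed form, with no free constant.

The substitution u = 5*t**2 - 1/2 works: G'(t) is exactly (dG/du)*(du/dt) for that inner function.
A general antiderivative is 3*cos(5*t**2 - 1/2)/4 + C.
The condition gives C = 3*cos(3/4)/4 + 1 - (3*cos(3/4)/4) = 1.
So G(t) = (3*cos(5*t**2 - 1/2) + 4)/4.
Check: d/dt[(3*cos(5*t**2 - 1/2) + 4)/4] = -15*t*sin(5*t**2 - 1/2)/2 = G'(t).

G(t) = (3*cos(5*t**2 - 1/2) + 4)/4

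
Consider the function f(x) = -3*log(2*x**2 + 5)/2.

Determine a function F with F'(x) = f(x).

An antiderivative is F(x) = 3*(-x*log(2*x**2 + 5) + 2*x - sqrt(10)*atan(sqrt(10)*x/5))/2.

An antiderivative F(x) passes only if d/dx[F] lands on f(x) exactly.
Check: d/dx[3*(-x*log(2*x**2 + 5) + 2*x - sqrt(10)*atan(sqrt(10)*x/5))/2] = -3*log(2*x**2 + 5)/2 = f(x).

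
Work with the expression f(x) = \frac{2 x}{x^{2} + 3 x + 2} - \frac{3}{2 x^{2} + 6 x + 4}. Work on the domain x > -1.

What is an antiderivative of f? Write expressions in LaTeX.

Factor the denominator (2 \left(x + 1\right) \left(x + 2\right)) and decompose: f = \frac{11}{2 \left(x + 2\right)} - \frac{7}{2 \left(x + 1\right)}; each piece integrates to a log, atan, or power term.
Check: d/dx[- \frac{7 \log{\left(x + 1 \right)}}{2} + \frac{11 \log{\left(x + 2 \right)}}{2}] = \frac{4 x - 3}{2 x^{2} + 6 x + 4}, which equals f(x).

An antiderivative is F(x) = - \frac{7 \log{\left(x + 1 \right)}}{2} + \frac{11 \log{\left(x + 2 \right)}}{2}.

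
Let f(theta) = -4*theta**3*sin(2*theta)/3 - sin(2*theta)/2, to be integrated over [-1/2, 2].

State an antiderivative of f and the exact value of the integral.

The integrand splits into summands that can be handled one at a time.
F(theta) = 2*theta**3*cos(2*theta)/3 - theta**2*sin(2*theta) - theta*cos(2*theta) + sin(2*theta)/2 + cos(2*theta)/4 is an antiderivative of f.
Check: d/dtheta[2*theta**3*cos(2*theta)/3 - theta**2*sin(2*theta) - theta*cos(2*theta) + sin(2*theta)/2 + cos(2*theta)/4] = -4*theta**3*sin(2*theta)/3 - sin(2*theta)/2 = f(theta).
F(2) = 43*cos(4)/12 - 7*sin(4)/2; F(-1/2) = -sin(1)/4 + 2*cos(1)/3.
Integral = F(2) - F(-1/2) = 43*cos(4)/12 - 2*cos(1)/3 + sin(1)/4 - 7*sin(4)/2.

Antiderivative: F(theta) = 2*theta**3*cos(2*theta)/3 - theta**2*sin(2*theta) - theta*cos(2*theta) + sin(2*theta)/2 + cos(2*theta)/4; value = 43*cos(4)/12 - 2*cos(1)/3 + sin(1)/4 - 7*sin(4)/2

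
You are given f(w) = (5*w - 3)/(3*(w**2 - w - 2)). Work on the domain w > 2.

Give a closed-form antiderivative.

An antiderivative is F(w) = (7*log(w - 2) + 8*log(w + 1))/9.

The denominator factors as 3*(w - 2)*(w + 1); partial fractions split f into directly integrable pieces: 8/(9*(w + 1)) + 7/(9*(w - 2)).
Check: d/dw[(7*log(w - 2) + 8*log(w + 1))/9] = (5*w - 3)/(3*w**2 - 3*w - 6), which equals f(w).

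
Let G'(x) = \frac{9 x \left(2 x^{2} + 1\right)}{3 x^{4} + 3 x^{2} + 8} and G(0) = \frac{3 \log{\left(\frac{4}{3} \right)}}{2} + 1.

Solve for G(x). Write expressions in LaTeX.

G(x) = \frac{3 \log{\left(\frac{x^{4}}{2} + \frac{x^{2}}{2} + \frac{4}{3} \right)}}{2} + 1

G'(x) matches the chain-rule pattern g'(h)*h' with inner function h(x) = \frac{x^{4}}{2} + \frac{x^{2}}{2} + \frac{4}{3}; substituting u = h(x) collapses the integral.
A general antiderivative is \frac{3 \log{\left(\frac{x^{4}}{2} + \frac{x^{2}}{2} + \frac{4}{3} \right)}}{2} + C.
The condition gives C = \frac{3 \log{\left(\frac{4}{3} \right)}}{2} + 1 - (\frac{3 \log{\left(\frac{4}{3} \right)}}{2}) = 1.
So G(x) = \frac{3 \log{\left(\frac{x^{4}}{2} + \frac{x^{2}}{2} + \frac{4}{3} \right)}}{2} + 1.
Check: d/dx[\frac{3 \log{\left(\frac{x^{4}}{2} + \frac{x^{2}}{2} + \frac{4}{3} \right)}}{2} + 1] = \frac{18 x^{3} + 9 x}{3 x^{4} + 3 x^{2} + 8}, which equals G'(x).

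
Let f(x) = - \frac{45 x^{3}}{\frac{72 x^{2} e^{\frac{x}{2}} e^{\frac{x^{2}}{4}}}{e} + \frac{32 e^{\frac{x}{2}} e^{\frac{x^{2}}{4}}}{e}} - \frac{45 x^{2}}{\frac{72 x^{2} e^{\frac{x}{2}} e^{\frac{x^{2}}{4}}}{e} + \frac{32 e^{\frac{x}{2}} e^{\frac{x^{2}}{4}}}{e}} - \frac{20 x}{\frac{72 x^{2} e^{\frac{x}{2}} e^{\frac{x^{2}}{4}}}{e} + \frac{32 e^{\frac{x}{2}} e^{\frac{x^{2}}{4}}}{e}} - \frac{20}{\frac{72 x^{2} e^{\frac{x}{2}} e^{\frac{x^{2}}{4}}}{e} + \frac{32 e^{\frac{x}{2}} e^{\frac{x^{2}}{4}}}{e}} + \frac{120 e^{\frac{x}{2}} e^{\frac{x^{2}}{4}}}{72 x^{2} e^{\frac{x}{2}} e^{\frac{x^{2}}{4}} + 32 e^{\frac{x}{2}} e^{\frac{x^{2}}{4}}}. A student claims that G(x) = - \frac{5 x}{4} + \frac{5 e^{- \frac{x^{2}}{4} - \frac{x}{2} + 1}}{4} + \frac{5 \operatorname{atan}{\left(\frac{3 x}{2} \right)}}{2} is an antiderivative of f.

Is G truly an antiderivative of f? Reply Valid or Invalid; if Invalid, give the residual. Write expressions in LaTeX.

d/dx[G] = \frac{- 45 x^{3} - \frac{90 x^{2} e^{\frac{x}{2}} e^{\frac{x^{2}}{4}}}{e} - 45 x^{2} - 20 x + \frac{80 e^{\frac{x}{2}} e^{\frac{x^{2}}{4}}}{e} - 20}{\frac{72 x^{2} e^{\frac{x}{2}} e^{\frac{x^{2}}{4}}}{e} + \frac{32 e^{\frac{x}{2}} e^{\frac{x^{2}}{4}}}{e}}
d/dx[G] - f(x) = - \frac{5}{4} != 0.

Invalid: d/dx[G] - f = - \frac{5}{4}, which is not 0.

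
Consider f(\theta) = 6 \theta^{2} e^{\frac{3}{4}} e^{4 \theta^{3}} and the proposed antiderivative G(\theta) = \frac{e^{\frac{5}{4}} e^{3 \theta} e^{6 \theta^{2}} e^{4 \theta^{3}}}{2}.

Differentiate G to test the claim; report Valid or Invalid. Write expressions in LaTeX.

d/d\theta[G] = 6 \theta^{2} e^{\frac{5}{4}} e^{3 \theta} e^{6 \theta^{2}} e^{4 \theta^{3}} + 6 \theta e^{\frac{5}{4}} e^{3 \theta} e^{6 \theta^{2}} e^{4 \theta^{3}} + \frac{3 e^{\frac{5}{4}} e^{3 \theta} e^{6 \theta^{2}} e^{4 \theta^{3}}}{2}
d/d\theta[G] - f(\theta) = 6 \theta^{2} e^{\frac{5}{4}} e^{3 \theta} e^{6 \theta^{2}} e^{4 \theta^{3}} - 6 \theta^{2} e^{\frac{3}{4}} e^{4 \theta^{3}} + 6 \theta e^{\frac{5}{4}} e^{3 \theta} e^{6 \theta^{2}} e^{4 \theta^{3}} + \frac{3 e^{\frac{5}{4}} e^{3 \theta} e^{6 \theta^{2}} e^{4 \theta^{3}}}{2} != 0.

Invalid: d/d\theta[G] - f = 6 \theta^{2} e^{\frac{5}{4}} e^{3 \theta} e^{6 \theta^{2}} e^{4 \theta^{3}} - 6 \theta^{2} e^{\frac{3}{4}} e^{4 \theta^{3}} + 6 \theta e^{\frac{5}{4}} e^{3 \theta} e^{6 \theta^{2}} e^{4 \theta^{3}} + \frac{3 e^{\frac{5}{4}} e^{3 \theta} e^{6 \theta^{2}} e^{4 \theta^{3}}}{2}, which is not 0.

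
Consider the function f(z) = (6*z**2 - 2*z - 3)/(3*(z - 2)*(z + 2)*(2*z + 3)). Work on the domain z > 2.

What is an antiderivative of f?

The denominator factors as 3*(z - 2)*(z + 2)*(2*z + 3); partial fractions split f into directly integrable pieces: -18/(7*(2*z + 3)) + 25/(12*(z + 2)) + 17/(84*(z - 2)).
Check: d/dz[17*log(z - 2)/84 - 9*log(z + 3/2)/7 + 25*log(z + 2)/12] = (6*z**2 - 2*z - 3)/(6*z**3 + 9*z**2 - 24*z - 36), which equals f(z).

An antiderivative is F(z) = 17*log(z - 2)/84 - 9*log(z + 3/2)/7 + 25*log(z + 2)/12.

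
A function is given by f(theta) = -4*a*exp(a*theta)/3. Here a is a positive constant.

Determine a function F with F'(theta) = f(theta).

A candidate is checked by its d/dtheta: the result must match f(theta).
Check: d/dtheta[-4*exp(a*theta)/3] = -4*a*exp(a*theta)/3 = f(theta).

An antiderivative is F(theta) = -4*exp(a*theta)/3.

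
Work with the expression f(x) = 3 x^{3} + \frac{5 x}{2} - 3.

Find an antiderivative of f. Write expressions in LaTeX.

An antiderivative is F(x) = \frac{3 x^{4}}{4} + \frac{5 x^{2}}{4} - 3 x.

The integrand splits into summands that can be handled one at a time.
Check: d/dx[\frac{3 x^{4}}{4} + \frac{5 x^{2}}{4} - 3 x] = 3 x^{3} + \frac{5 x}{2} - 3 = f(x).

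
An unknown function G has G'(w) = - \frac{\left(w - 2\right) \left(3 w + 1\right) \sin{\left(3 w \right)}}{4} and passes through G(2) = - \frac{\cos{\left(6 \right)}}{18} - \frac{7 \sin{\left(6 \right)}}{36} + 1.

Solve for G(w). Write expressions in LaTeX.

Recover the given G'(w) by differentiating a candidate G(w); any mismatch rules it out.
A general antiderivative is \frac{w^{2} \cos{\left(3 w \right)}}{4} - \frac{w \sin{\left(3 w \right)}}{6} - \frac{5 w \cos{\left(3 w \right)}}{12} + \frac{5 \sin{\left(3 w \right)}}{36} - \frac{2 \cos{\left(3 w \right)}}{9} + C.
The condition gives C = - \frac{\cos{\left(6 \right)}}{18} - \frac{7 \sin{\left(6 \right)}}{36} + 1 - (- \frac{\cos{\left(6 \right)}}{18} - \frac{7 \sin{\left(6 \right)}}{36}) = 1.
So G(w) = \frac{w^{2} \cos{\left(3 w \right)}}{4} - \frac{w \sin{\left(3 w \right)}}{6} - \frac{5 w \cos{\left(3 w \right)}}{12} + \frac{5 \sin{\left(3 w \right)}}{36} - \frac{2 \cos{\left(3 w \right)}}{9} + 1.
Check: d/dw[\frac{w^{2} \cos{\left(3 w \right)}}{4} - \frac{w \sin{\left(3 w \right)}}{6} - \frac{5 w \cos{\left(3 w \right)}}{12} + \frac{5 \sin{\left(3 w \right)}}{36} - \frac{2 \cos{\left(3 w \right)}}{9} + 1] = - \frac{3 w^{2} \sin{\left(3 w \right)}}{4} + \frac{5 w \sin{\left(3 w \right)}}{4} + \frac{\sin{\left(3 w \right)}}{2}, which equals G'(w).

G(w) = \frac{w^{2} \cos{\left(3 w \right)}}{4} - \frac{w \sin{\left(3 w \right)}}{6} - \frac{5 w \cos{\left(3 w \right)}}{12} + \frac{5 \sin{\left(3 w \right)}}{36} - \frac{2 \cos{\left(3 w \right)}}{9} + 1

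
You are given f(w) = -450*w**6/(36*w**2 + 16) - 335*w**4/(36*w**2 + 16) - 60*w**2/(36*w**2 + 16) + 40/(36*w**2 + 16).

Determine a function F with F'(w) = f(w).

An antiderivative is F(w) = -(30*w**5 + 15*w**3 - 20*atan(3*w/2) - 12)/12.

Integrate term by term and add the pieces.
Check: d/dw[-(30*w**5 + 15*w**3 - 20*atan(3*w/2) - 12)/12] = (-450*w**6 - 335*w**4 - 60*w**2 + 40)/(36*w**2 + 16), which equals f(w).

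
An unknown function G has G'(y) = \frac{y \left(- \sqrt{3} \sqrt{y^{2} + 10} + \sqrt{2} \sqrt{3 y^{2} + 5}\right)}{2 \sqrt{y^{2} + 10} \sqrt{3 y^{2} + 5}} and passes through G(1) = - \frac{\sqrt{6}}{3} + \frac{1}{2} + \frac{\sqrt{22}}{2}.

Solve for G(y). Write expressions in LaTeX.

G(y) = \frac{\sqrt{6} \left(2 \sqrt{3} \sqrt{y^{2} + 10} - \sqrt{2} \sqrt{3 y^{2} + 5} + \sqrt{6}\right)}{12}

Differentiate the proposed G(y) back; it has to land on the given G'(y).
A general antiderivative is \sqrt{\frac{y^{2}}{2} + 5} - \frac{\sqrt{y^{2} + \frac{5}{3}}}{2} + C.
The condition gives C = - \frac{\sqrt{6}}{3} + \frac{1}{2} + \frac{\sqrt{22}}{2} - (- \frac{\sqrt{6}}{3} + \frac{\sqrt{22}}{2}) = \frac{1}{2}.
So G(y) = \frac{\sqrt{6} \left(2 \sqrt{3} \sqrt{y^{2} + 10} - \sqrt{2} \sqrt{3 y^{2} + 5} + \sqrt{6}\right)}{12}.
Check: d/dy[\frac{\sqrt{6} \left(2 \sqrt{3} \sqrt{y^{2} + 10} - \sqrt{2} \sqrt{3 y^{2} + 5} + \sqrt{6}\right)}{12}] = \frac{- \sqrt{3} y \sqrt{y^{2} + 10} + \sqrt{2} y \sqrt{3 y^{2} + 5}}{2 \sqrt{y^{2} + 10} \sqrt{3 y^{2} + 5}}, which equals G'(y).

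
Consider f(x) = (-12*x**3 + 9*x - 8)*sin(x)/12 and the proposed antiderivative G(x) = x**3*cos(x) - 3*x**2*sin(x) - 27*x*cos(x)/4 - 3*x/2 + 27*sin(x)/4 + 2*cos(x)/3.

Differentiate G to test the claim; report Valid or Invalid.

Invalid: d/dx[G] - f = -3/2, which is not 0.

d/dx[G] = -x**3*sin(x) + 3*x*sin(x)/4 - 2*sin(x)/3 - 3/2
d/dx[G] - f(x) = -3/2 != 0.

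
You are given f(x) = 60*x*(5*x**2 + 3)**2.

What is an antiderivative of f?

The substitution u = -5*x**2 - 3 works: f is exactly (dF/du)*(du/dx) for that inner function.
Check: d/dx[-2*(-5*x**2 - 3)**3] = 1500*x**5 + 1800*x**3 + 540*x, which equals f(x).

An antiderivative is F(x) = -2*(-5*x**2 - 3)**3.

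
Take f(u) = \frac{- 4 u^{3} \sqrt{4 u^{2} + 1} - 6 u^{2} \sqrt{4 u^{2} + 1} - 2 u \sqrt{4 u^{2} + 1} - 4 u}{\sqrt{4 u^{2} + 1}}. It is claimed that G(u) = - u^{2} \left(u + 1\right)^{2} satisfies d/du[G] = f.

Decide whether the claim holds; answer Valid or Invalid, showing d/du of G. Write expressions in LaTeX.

d/du[G] = - 4 u^{3} - 6 u^{2} - 2 u
d/du[G] - f(u) = \frac{4 u}{\sqrt{4 u^{2} + 1}} != 0.

Invalid: d/du[G] - f = \frac{4 u}{\sqrt{4 u^{2} + 1}}, which is not 0.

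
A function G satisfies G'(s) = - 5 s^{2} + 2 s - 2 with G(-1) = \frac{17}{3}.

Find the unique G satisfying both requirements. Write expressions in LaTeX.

G(s) = - \frac{5 s^{3} - 3 s^{2} + 6 s - 3}{3}

The integrand splits into summands that can be handled one at a time.
A general antiderivative is - \frac{5 s^{3}}{3} + s^{2} - 2 s + C.
The condition gives C = \frac{17}{3} - (\frac{14}{3}) = 1.
So G(s) = - \frac{5 s^{3} - 3 s^{2} + 6 s - 3}{3}.
Check: d/ds[- \frac{5 s^{3} - 3 s^{2} + 6 s - 3}{3}] = - 5 s^{2} + 2 s - 2 = G'(s).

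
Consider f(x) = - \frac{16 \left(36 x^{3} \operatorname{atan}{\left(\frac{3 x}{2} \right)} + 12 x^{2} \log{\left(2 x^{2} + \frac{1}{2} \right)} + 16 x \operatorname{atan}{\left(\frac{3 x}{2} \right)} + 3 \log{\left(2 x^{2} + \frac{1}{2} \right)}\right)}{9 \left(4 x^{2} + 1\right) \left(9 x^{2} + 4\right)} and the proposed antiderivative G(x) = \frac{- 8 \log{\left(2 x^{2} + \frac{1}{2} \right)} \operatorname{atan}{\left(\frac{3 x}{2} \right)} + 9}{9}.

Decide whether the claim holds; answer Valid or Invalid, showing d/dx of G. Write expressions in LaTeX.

d/dx[G] = \frac{- 576 x^{3} \operatorname{atan}{\left(\frac{3 x}{2} \right)} - 192 x^{2} \log{\left(2 x^{2} + \frac{1}{2} \right)} - 256 x \operatorname{atan}{\left(\frac{3 x}{2} \right)} - 48 \log{\left(2 x^{2} + \frac{1}{2} \right)}}{324 x^{4} + 225 x^{2} + 36}
This equals f(x) exactly, so the claim holds.

Valid. The derivative of G reproduces f.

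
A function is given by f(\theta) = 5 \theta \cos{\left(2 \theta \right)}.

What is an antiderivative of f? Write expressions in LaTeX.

Recover f(\theta) by differentiating a candidate F(\theta); any mismatch rules it out.
Check: d/d\theta[\frac{5 \theta \sin{\left(2 \theta \right)}}{2} + \frac{5 \cos{\left(2 \theta \right)}}{4}] = 5 \theta \cos{\left(2 \theta \right)} = f(\theta).

An antiderivative is F(\theta) = \frac{5 \theta \sin{\left(2 \theta \right)}}{2} + \frac{5 \cos{\left(2 \theta \right)}}{4}.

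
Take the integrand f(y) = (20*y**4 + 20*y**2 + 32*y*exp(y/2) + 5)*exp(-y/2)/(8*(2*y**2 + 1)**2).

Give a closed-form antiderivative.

An antiderivative is F(y) = (-10*y**2 - 4*exp(y/2) - 5)*exp(-y/2)/(4*(2*y**2 + 1)).

For F(y) to be correct the identity F'(y) - f(y) = 0 must hold.
Check: d/dy[(-10*y**2 - 4*exp(y/2) - 5)*exp(-y/2)/(4*(2*y**2 + 1))] = (20*y**4 + 20*y**2 + 32*y*exp(y/2) + 5)/(32*y**4*exp(y/2) + 32*y**2*exp(y/2) + 8*exp(y/2)), which equals f(y).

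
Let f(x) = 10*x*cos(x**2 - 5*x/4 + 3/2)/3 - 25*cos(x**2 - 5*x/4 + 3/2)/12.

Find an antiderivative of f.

An antiderivative is F(x) = 5*sin(x**2 - 5*x/4 + 3/2)/3.

The substitution u = x**2 - 5*x/4 + 3/2 works: f is exactly (dF/du)*(du/dx) for that inner function.
Check: d/dx[5*sin(x**2 - 5*x/4 + 3/2)/3] = 10*x*cos(x**2 - 5*x/4 + 3/2)/3 - 25*cos(x**2 - 5*x/4 + 3/2)/12 = f(x).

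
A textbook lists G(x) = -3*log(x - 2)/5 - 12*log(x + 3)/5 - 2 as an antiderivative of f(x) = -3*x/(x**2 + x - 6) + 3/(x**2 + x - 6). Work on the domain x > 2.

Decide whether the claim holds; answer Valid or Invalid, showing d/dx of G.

d/dx[G] = (3 - 3*x)/(x**2 + x - 6)
This equals f(x) exactly, so the claim holds.

Valid - the claim checks out under differentiation.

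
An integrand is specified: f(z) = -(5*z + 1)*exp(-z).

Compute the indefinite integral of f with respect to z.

F(z) = (5*z + 6)*exp(-z) + C

Recognize the product-rule pattern: f = u'v + uv' with u = 5*z + 6, v = exp(-z), so integration by parts undoes it.
Check: d/dz[(5*z + 6)*exp(-z)] = (-5*z - 1)*exp(-z), which equals f(z).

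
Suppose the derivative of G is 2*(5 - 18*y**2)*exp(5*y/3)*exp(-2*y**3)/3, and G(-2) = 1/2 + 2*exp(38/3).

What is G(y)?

The substitution u = -2*y**3 + 5*y/3 works: G'(y) is exactly (dG/du)*(du/dy) for that inner function.
A general antiderivative is 2*exp(-2*y**3 + 5*y/3) + C.
The condition gives C = 1/2 + 2*exp(38/3) - (2*exp(38/3)) = 1/2.
So G(y) = 2*exp(-2*y**3 + 5*y/3) + 1/2.
Check: d/dy[2*exp(-2*y**3 + 5*y/3) + 1/2] = -12*y**2*exp(5*y/3)*exp(-2*y**3) + 10*exp(5*y/3)*exp(-2*y**3)/3, which equals G'(y).

G(y) = 2*exp(-2*y**3 + 5*y/3) + 1/2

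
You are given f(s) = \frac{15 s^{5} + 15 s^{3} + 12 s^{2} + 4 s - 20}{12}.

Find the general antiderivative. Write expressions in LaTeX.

Whatever form F(s) takes, F'(s) = f(s) is non-negotiable.
Check: d/ds[\frac{s \left(10 s^{5} + 15 s^{3} + 16 s^{2} + 8 s - 80\right)}{48}] = \frac{5 s^{5}}{4} + \frac{5 s^{3}}{4} + s^{2} + \frac{s}{3} - \frac{5}{3}, which equals f(s).

F(s) = \frac{s \left(10 s^{5} + 15 s^{3} + 16 s^{2} + 8 s - 80\right)}{48} + C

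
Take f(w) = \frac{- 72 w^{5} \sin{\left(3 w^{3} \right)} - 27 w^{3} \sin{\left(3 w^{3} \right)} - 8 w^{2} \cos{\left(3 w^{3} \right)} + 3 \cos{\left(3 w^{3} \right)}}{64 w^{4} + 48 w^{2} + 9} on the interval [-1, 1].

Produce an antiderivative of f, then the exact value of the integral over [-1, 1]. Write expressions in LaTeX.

A candidate is checked by its d/dw: the result must match f(w).
F(w) = \frac{w \cos{\left(3 w^{3} \right)}}{8 w^{2} + 3} is an antiderivative of f.
Check: d/dw[\frac{w \cos{\left(3 w^{3} \right)}}{8 w^{2} + 3}] = \frac{- 72 w^{5} \sin{\left(3 w^{3} \right)} - 27 w^{3} \sin{\left(3 w^{3} \right)} - 8 w^{2} \cos{\left(3 w^{3} \right)} + 3 \cos{\left(3 w^{3} \right)}}{64 w^{4} + 48 w^{2} + 9} = f(w).
F(1) = \frac{\cos{\left(3 \right)}}{11}; F(-1) = - \frac{\cos{\left(3 \right)}}{11}.
Integral = F(1) - F(-1) = \frac{2 \cos{\left(3 \right)}}{11}.

Antiderivative: F(w) = \frac{w \cos{\left(3 w^{3} \right)}}{8 w^{2} + 3}; value = \frac{2 \cos{\left(3 \right)}}{11}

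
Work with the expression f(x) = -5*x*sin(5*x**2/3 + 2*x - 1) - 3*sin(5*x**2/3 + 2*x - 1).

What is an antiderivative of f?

f matches the chain-rule pattern g'(h)*h' with inner function h(x) = 5*x**2/3 + 2*x - 1; substituting u = h(x) collapses the integral.
Check: d/dx[3*cos(5*x**2/3 + 2*x - 1)/2] = -5*x*sin(5*x**2/3 + 2*x - 1) - 3*sin(5*x**2/3 + 2*x - 1) = f(x).

An antiderivative is F(x) = 3*cos(5*x**2/3 + 2*x - 1)/2.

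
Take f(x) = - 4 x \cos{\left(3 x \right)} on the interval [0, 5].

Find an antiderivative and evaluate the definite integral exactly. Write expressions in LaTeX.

Antiderivative: F(x) = - \frac{4 x \sin{\left(3 x \right)}}{3} - \frac{4 \cos{\left(3 x \right)}}{9}; value = - \frac{20 \sin{\left(15 \right)}}{3} - \frac{4 \cos{\left(15 \right)}}{9} + \frac{4}{9}

For F(x) to be correct the identity F'(x) - f(x) = 0 must hold.
F(x) = - \frac{4 x \sin{\left(3 x \right)}}{3} - \frac{4 \cos{\left(3 x \right)}}{9} is an antiderivative of f.
Check: d/dx[- \frac{4 x \sin{\left(3 x \right)}}{3} - \frac{4 \cos{\left(3 x \right)}}{9}] = - 4 x \cos{\left(3 x \right)} = f(x).
F(5) = - \frac{20 \sin{\left(15 \right)}}{3} - \frac{4 \cos{\left(15 \right)}}{9}; F(0) = - \frac{4}{9}.
Integral = F(5) - F(0) = - \frac{20 \sin{\left(15 \right)}}{3} - \frac{4 \cos{\left(15 \right)}}{9} + \frac{4}{9}.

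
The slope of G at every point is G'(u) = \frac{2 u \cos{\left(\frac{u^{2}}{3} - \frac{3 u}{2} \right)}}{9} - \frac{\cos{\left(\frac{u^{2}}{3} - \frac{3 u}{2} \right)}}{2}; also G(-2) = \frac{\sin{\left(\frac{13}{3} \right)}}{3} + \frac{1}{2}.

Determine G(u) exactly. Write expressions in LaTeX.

G(u) = \frac{\sin{\left(\frac{u^{2}}{3} - \frac{3 u}{2} \right)}}{3} + \frac{1}{2}

The substitution w = \frac{u^{2}}{3} - \frac{3 u}{2} works: G'(u) is exactly (dG/dw)*(dw/du) for that inner function.
A general antiderivative is \frac{\sin{\left(\frac{u^{2}}{3} - \frac{3 u}{2} \right)}}{3} + C.
The condition gives C = \frac{\sin{\left(\frac{13}{3} \right)}}{3} + \frac{1}{2} - (\frac{\sin{\left(\frac{13}{3} \right)}}{3}) = \frac{1}{2}.
So G(u) = \frac{\sin{\left(\frac{u^{2}}{3} - \frac{3 u}{2} \right)}}{3} + \frac{1}{2}.
Check: d/du[\frac{\sin{\left(\frac{u^{2}}{3} - \frac{3 u}{2} \right)}}{3} + \frac{1}{2}] = \frac{2 u \cos{\left(\frac{u^{2}}{3} - \frac{3 u}{2} \right)}}{9} - \frac{\cos{\left(\frac{u^{2}}{3} - \frac{3 u}{2} \right)}}{2} = G'(u).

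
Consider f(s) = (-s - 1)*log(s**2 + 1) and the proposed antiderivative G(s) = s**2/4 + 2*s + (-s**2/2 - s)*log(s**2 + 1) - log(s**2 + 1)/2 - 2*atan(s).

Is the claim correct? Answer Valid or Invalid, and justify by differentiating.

Invalid: d/ds[G] - f = -s/2, which is not 0.

d/ds[G] = -s*log(s**2 + 1) - s/2 - log(s**2 + 1)
d/ds[G] - f(s) = -s/2 != 0.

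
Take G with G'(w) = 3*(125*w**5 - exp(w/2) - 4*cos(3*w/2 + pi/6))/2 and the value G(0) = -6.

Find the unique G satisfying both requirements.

Any candidate G(w) must reproduce the stated G'(w) exactly.
A general antiderivative is 125*w**6/4 - 3*exp(w/2) - 4*sin(3*w/2 + pi/6) + C.
The condition gives C = -6 - (-5) = -1.
So G(w) = 125*w**6/4 - 3*exp(w/2) - 4*sin(3*w/2 + pi/6) - 1.
Check: d/dw[125*w**6/4 - 3*exp(w/2) - 4*sin(3*w/2 + pi/6) - 1] = 375*w**5/2 - 3*exp(w/2)/2 - 6*cos(3*w/2 + pi/6), which equals G'(w).

G(w) = 125*w**6/4 - 3*exp(w/2) - 4*sin(3*w/2 + pi/6) - 1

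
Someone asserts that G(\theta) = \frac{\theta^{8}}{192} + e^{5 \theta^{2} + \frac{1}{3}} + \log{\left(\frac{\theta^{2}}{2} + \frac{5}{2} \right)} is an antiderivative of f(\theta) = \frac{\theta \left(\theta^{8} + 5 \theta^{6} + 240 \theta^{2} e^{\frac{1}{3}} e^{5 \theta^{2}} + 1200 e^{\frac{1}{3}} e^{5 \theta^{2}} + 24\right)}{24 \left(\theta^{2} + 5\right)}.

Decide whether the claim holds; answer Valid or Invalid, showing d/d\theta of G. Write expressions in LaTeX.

d/d\theta[G] = \frac{\theta^{9} + 5 \theta^{7} + 240 \theta^{3} e^{\frac{1}{3}} e^{5 \theta^{2}} + 1200 \theta e^{\frac{1}{3}} e^{5 \theta^{2}} + 48 \theta}{24 \theta^{2} + 120}
d/d\theta[G] - f(\theta) = \frac{\theta}{\theta^{2} + 5} != 0.

Invalid: d/d\theta[G] - f = \frac{\theta}{\theta^{2} + 5}, which is not 0.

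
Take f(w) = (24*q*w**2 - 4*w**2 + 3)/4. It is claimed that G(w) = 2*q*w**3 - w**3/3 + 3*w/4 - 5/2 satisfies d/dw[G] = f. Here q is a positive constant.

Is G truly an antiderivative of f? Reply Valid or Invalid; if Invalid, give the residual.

d/dw[G] = 6*q*w**2 - w**2 + 3/4
This equals f(w) exactly, so the claim holds.

Valid - the claim checks out under differentiation.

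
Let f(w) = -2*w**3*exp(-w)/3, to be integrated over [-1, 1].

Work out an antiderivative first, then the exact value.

f has the shape u'v + uv' for u = 2*w**3/3 + 2*w**2 + 4*w + 4 and v = exp(-w) — it is the derivative of the product u*v.
F(w) = 2*(w**3 + 3*w**2 + 6*w + 6)*exp(-w)/3 is an antiderivative of f.
Check: d/dw[2*(w**3 + 3*w**2 + 6*w + 6)*exp(-w)/3] = -2*w**3*exp(-w)/3 = f(w).
F(1) = 32*exp(-1)/3; F(-1) = 4*exp(1)/3.
Integral = F(1) - F(-1) = -4*exp(1)/3 + 32*exp(-1)/3.

Antiderivative: F(w) = 2*(w**3 + 3*w**2 + 6*w + 6)*exp(-w)/3; value = -4*exp(1)/3 + 32*exp(-1)/3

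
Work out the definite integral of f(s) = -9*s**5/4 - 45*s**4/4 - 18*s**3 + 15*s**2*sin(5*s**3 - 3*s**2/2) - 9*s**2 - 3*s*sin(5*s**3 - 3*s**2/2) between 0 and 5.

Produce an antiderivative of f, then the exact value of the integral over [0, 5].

Integrate term by term and add the pieces.
F(s) = -3*(s**2/2 + s)**3 - cos(5*s**3 - 3*s**2/2) is an antiderivative of f.
Check: d/ds[-3*(s**2/2 + s)**3 - cos(5*s**3 - 3*s**2/2)] = -9*s**5/4 - 45*s**4/4 - 18*s**3 + 15*s**2*sin(5*s**3 - 3*s**2/2) - 9*s**2 - 3*s*sin(5*s**3 - 3*s**2/2) = f(s).
F(5) = -128625/8 - cos(1175/2); F(0) = -1.
Integral = F(5) - F(0) = -128617/8 - cos(1175/2).

Antiderivative: F(s) = -3*(s**2/2 + s)**3 - cos(5*s**3 - 3*s**2/2); value = -128617/8 - cos(1175/2)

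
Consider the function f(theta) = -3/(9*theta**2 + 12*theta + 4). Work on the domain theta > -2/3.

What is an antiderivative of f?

Whatever form F(theta) takes, F'(theta) = f(theta) is non-negotiable.
Check: d/dtheta[1/(3*theta + 2)] = -3/(9*theta**2 + 12*theta + 4) = f(theta).

An antiderivative is F(theta) = 1/(3*theta + 2).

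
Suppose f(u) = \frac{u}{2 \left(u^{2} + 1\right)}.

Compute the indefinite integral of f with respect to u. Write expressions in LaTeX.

f matches the chain-rule pattern g'(h)*h' with inner function h(u) = u^{2} + 1; substituting w = h(u) collapses the integral.
Check: d/du[\frac{\log{\left(u^{2} + 1 \right)}}{4}] = \frac{u}{2 u^{2} + 2}, which equals f(u).

F(u) = \frac{\log{\left(u^{2} + 1 \right)}}{4} + C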